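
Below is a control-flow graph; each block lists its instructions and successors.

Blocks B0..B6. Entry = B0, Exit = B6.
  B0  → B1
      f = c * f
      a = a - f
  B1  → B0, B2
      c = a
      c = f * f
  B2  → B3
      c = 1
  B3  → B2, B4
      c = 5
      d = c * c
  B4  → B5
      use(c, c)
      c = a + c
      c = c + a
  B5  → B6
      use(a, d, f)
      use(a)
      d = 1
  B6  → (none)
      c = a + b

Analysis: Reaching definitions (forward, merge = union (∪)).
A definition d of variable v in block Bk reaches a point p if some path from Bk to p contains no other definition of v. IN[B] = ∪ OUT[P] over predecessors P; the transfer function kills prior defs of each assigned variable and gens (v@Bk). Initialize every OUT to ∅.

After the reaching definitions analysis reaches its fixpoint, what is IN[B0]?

Answer: {a@B0, c@B1, f@B0}

Derivation:
Fixpoint table:
  B0:   IN={a@B0, c@B1, f@B0}   OUT={a@B0, c@B1, f@B0}
  B1:   IN={a@B0, c@B1, f@B0}   OUT={a@B0, c@B1, f@B0}
  B2:   IN={a@B0, c@B1, c@B3, d@B3, f@B0}   OUT={a@B0, c@B2, d@B3, f@B0}
  B3:   IN={a@B0, c@B2, d@B3, f@B0}   OUT={a@B0, c@B3, d@B3, f@B0}
  B4:   IN={a@B0, c@B3, d@B3, f@B0}   OUT={a@B0, c@B4, d@B3, f@B0}
  B5:   IN={a@B0, c@B4, d@B3, f@B0}   OUT={a@B0, c@B4, d@B5, f@B0}
  B6:   IN={a@B0, c@B4, d@B5, f@B0}   OUT={a@B0, c@B6, d@B5, f@B0}

Merge at B0 (entry node, so the boundary value {} is joined with the incoming edge(s)): IN[B0] = {} ⊔ OUT[B1] = {a@B0, c@B1, f@B0}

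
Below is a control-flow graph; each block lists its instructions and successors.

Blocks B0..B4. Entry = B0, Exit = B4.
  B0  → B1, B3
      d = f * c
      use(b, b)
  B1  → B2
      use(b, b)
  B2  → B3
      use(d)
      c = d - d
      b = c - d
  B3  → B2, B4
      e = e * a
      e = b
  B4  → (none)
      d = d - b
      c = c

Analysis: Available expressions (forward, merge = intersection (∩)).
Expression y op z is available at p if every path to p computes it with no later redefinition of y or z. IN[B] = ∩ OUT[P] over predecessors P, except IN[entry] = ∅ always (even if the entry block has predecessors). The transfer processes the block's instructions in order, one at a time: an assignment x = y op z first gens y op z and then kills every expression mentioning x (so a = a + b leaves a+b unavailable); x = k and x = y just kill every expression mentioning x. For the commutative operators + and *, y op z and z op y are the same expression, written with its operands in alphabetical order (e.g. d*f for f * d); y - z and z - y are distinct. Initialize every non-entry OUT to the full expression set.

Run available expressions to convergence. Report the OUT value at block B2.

Per-block solution:
  B0:  IN={}  OUT={c*f}
  B1:  IN={c*f}  OUT={c*f}
  B2:  IN={}  OUT={c-d, d-d}
  B3:  IN={}  OUT={}
  B4:  IN={}  OUT={}

Merge at B2: IN[B2] = OUT[B1] ∩ OUT[B3] = {}
Applying B2's transfer function to that IN value gives OUT[B2] (row B2 above).

Answer: {c-d, d-d}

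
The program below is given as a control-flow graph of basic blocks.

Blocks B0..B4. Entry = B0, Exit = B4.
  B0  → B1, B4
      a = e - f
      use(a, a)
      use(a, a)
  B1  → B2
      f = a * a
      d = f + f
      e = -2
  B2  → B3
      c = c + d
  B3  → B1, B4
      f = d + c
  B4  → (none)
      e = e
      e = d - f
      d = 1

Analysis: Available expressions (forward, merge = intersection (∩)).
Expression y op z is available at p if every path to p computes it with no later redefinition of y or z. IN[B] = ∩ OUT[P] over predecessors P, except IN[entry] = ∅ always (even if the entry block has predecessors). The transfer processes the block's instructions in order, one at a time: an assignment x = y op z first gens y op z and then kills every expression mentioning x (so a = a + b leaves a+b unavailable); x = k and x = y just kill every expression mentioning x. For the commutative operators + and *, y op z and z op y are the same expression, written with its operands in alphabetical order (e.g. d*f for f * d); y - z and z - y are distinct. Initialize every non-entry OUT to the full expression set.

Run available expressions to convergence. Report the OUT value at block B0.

Answer: {e-f}

Trace:
Fixpoint table:
  B0:   IN={}   OUT={e-f}
  B1:   IN={}   OUT={a*a, f+f}
  B2:   IN={a*a, f+f}   OUT={a*a, f+f}
  B3:   IN={a*a, f+f}   OUT={a*a, c+d}
  B4:   IN={}   OUT={}

B0 is the boundary node: IN[B0] = {}
Applying B0's transfer function to that IN value gives OUT[B0] (row B0 above).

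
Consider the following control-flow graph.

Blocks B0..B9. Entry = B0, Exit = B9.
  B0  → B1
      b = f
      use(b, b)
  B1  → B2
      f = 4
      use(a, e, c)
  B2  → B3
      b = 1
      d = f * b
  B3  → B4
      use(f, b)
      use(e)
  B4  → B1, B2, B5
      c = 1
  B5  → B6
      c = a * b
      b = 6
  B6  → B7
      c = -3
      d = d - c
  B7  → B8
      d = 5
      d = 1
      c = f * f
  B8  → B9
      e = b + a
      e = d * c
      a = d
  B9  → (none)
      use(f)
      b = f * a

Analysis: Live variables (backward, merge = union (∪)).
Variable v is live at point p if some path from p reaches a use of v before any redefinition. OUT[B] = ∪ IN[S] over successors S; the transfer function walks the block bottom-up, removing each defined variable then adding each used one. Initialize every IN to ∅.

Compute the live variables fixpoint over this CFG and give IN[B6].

Converged values:
  B0:  IN={a, c, e, f}  OUT={a, c, e}
  B1:  IN={a, c, e}  OUT={a, e, f}
  B2:  IN={a, e, f}  OUT={a, b, d, e, f}
  B3:  IN={a, b, d, e, f}  OUT={a, b, d, e, f}
  B4:  IN={a, b, d, e, f}  OUT={a, b, c, d, e, f}
  B5:  IN={a, b, d, f}  OUT={a, b, d, f}
  B6:  IN={a, b, d, f}  OUT={a, b, f}
  B7:  IN={a, b, f}  OUT={a, b, c, d, f}
  B8:  IN={a, b, c, d, f}  OUT={a, f}
  B9:  IN={a, f}  OUT={}

Merge at B6: OUT[B6] = IN[B7] = {a, b, f}
Applying B6's transfer function to that OUT value gives IN[B6] (row B6 above).

Answer: {a, b, d, f}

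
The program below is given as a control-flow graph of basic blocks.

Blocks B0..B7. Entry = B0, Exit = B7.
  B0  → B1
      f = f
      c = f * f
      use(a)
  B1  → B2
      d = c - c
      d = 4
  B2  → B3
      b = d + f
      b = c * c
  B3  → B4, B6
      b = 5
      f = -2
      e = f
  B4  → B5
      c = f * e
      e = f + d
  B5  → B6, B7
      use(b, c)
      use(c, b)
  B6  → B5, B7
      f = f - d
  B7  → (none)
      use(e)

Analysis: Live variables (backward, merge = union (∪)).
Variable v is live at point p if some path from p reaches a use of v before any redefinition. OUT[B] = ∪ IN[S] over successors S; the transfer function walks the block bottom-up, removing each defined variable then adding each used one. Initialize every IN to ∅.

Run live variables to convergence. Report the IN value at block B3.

Answer: {c, d}

Trace:
Converged values:
  B0:  IN={a, f}  OUT={c, f}
  B1:  IN={c, f}  OUT={c, d, f}
  B2:  IN={c, d, f}  OUT={c, d}
  B3:  IN={c, d}  OUT={b, c, d, e, f}
  B4:  IN={b, d, e, f}  OUT={b, c, d, e, f}
  B5:  IN={b, c, d, e, f}  OUT={b, c, d, e, f}
  B6:  IN={b, c, d, e, f}  OUT={b, c, d, e, f}
  B7:  IN={e}  OUT={}

Merge at B3: OUT[B3] = IN[B4] ⊔ IN[B6] = {b, c, d, e, f}
Applying B3's transfer function to that OUT value gives IN[B3] (row B3 above).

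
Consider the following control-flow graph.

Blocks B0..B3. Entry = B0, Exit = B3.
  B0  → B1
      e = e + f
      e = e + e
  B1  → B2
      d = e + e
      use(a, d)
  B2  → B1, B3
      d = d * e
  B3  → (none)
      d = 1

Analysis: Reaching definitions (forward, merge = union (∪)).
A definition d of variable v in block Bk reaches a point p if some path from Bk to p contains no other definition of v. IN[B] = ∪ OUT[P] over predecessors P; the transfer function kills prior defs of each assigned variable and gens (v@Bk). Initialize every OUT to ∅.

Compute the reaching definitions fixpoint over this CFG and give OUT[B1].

Answer: {d@B1, e@B0}

Derivation:
Fixpoint table:
  B0:  IN={}  OUT={e@B0}
  B1:  IN={d@B2, e@B0}  OUT={d@B1, e@B0}
  B2:  IN={d@B1, e@B0}  OUT={d@B2, e@B0}
  B3:  IN={d@B2, e@B0}  OUT={d@B3, e@B0}

Merge at B1: IN[B1] = OUT[B0] ⊔ OUT[B2] = {d@B2, e@B0}
Applying B1's transfer function to that IN value gives OUT[B1] (row B1 above).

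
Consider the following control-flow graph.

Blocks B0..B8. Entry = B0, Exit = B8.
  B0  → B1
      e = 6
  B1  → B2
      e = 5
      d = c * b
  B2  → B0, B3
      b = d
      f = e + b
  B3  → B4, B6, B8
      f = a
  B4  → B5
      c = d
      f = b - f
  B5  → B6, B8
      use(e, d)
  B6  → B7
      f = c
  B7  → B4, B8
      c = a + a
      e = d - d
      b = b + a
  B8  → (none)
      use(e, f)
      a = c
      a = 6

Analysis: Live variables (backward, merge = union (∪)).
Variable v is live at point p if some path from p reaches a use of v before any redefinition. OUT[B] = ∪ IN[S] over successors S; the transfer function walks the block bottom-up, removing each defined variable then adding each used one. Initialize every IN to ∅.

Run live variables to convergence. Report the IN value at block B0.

Per-block solution:
  B0: | IN={a, b, c} | OUT={a, b, c}
  B1: | IN={a, b, c} | OUT={a, c, d, e}
  B2: | IN={a, c, d, e} | OUT={a, b, c, d, e}
  B3: | IN={a, b, c, d, e} | OUT={a, b, c, d, e, f}
  B4: | IN={a, b, d, e, f} | OUT={a, b, c, d, e, f}
  B5: | IN={a, b, c, d, e, f} | OUT={a, b, c, d, e, f}
  B6: | IN={a, b, c, d} | OUT={a, b, d, f}
  B7: | IN={a, b, d, f} | OUT={a, b, c, d, e, f}
  B8: | IN={c, e, f} | OUT={}

Merge at B0: OUT[B0] = IN[B1] = {a, b, c}
Applying B0's transfer function to that OUT value gives IN[B0] (row B0 above).

Answer: {a, b, c}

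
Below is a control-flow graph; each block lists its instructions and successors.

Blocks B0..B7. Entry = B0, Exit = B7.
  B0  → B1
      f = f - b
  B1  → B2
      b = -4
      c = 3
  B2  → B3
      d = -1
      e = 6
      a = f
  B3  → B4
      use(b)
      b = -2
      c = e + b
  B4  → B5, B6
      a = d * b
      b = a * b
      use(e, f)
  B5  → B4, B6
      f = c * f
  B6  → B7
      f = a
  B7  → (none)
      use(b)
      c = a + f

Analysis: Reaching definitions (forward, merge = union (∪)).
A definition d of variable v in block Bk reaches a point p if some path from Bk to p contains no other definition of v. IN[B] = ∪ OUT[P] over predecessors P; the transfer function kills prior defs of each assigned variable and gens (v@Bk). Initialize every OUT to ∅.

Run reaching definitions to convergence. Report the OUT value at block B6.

Fixpoint table:
  B0:   IN={}   OUT={f@B0}
  B1:   IN={f@B0}   OUT={b@B1, c@B1, f@B0}
  B2:   IN={b@B1, c@B1, f@B0}   OUT={a@B2, b@B1, c@B1, d@B2, e@B2, f@B0}
  B3:   IN={a@B2, b@B1, c@B1, d@B2, e@B2, f@B0}   OUT={a@B2, b@B3, c@B3, d@B2, e@B2, f@B0}
  B4:   IN={a@B2, a@B4, b@B3, b@B4, c@B3, d@B2, e@B2, f@B0, f@B5}   OUT={a@B4, b@B4, c@B3, d@B2, e@B2, f@B0, f@B5}
  B5:   IN={a@B4, b@B4, c@B3, d@B2, e@B2, f@B0, f@B5}   OUT={a@B4, b@B4, c@B3, d@B2, e@B2, f@B5}
  B6:   IN={a@B4, b@B4, c@B3, d@B2, e@B2, f@B0, f@B5}   OUT={a@B4, b@B4, c@B3, d@B2, e@B2, f@B6}
  B7:   IN={a@B4, b@B4, c@B3, d@B2, e@B2, f@B6}   OUT={a@B4, b@B4, c@B7, d@B2, e@B2, f@B6}

Merge at B6: IN[B6] = OUT[B4] ⊔ OUT[B5] = {a@B4, b@B4, c@B3, d@B2, e@B2, f@B0, f@B5}
Applying B6's transfer function to that IN value gives OUT[B6] (row B6 above).

Answer: {a@B4, b@B4, c@B3, d@B2, e@B2, f@B6}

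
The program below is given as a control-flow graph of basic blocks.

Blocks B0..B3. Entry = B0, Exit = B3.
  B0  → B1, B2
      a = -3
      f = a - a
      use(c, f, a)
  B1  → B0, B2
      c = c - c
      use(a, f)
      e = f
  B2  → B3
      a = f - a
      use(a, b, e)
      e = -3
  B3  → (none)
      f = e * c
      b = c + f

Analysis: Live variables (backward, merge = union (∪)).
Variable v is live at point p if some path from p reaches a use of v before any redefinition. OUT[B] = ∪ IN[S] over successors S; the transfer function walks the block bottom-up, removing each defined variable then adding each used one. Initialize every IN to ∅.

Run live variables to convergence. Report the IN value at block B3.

Converged values:
  B0:  IN={b, c, e}  OUT={a, b, c, e, f}
  B1:  IN={a, b, c, f}  OUT={a, b, c, e, f}
  B2:  IN={a, b, c, e, f}  OUT={c, e}
  B3:  IN={c, e}  OUT={}

B3 is the boundary node: OUT[B3] = {}
Applying B3's transfer function to that OUT value gives IN[B3] (row B3 above).

Answer: {c, e}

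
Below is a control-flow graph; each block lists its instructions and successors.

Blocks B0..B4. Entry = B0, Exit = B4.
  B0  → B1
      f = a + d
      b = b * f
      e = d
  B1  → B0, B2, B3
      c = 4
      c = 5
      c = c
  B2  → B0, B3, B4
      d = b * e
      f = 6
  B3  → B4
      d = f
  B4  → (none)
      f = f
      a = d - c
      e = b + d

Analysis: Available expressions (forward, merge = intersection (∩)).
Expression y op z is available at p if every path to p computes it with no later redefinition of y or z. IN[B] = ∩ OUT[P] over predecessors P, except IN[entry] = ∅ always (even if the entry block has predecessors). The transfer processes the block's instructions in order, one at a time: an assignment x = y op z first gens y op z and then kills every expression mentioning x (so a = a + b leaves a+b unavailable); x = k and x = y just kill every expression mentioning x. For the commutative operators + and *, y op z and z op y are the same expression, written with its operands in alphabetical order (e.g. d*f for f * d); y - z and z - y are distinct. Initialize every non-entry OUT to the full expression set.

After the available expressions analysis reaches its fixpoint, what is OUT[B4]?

Converged values:
  B0:   IN={}   OUT={a+d}
  B1:   IN={a+d}   OUT={a+d}
  B2:   IN={a+d}   OUT={b*e}
  B3:   IN={}   OUT={}
  B4:   IN={}   OUT={b+d, d-c}

Merge at B4: IN[B4] = OUT[B2] ∩ OUT[B3] = {}
Applying B4's transfer function to that IN value gives OUT[B4] (row B4 above).

Answer: {b+d, d-c}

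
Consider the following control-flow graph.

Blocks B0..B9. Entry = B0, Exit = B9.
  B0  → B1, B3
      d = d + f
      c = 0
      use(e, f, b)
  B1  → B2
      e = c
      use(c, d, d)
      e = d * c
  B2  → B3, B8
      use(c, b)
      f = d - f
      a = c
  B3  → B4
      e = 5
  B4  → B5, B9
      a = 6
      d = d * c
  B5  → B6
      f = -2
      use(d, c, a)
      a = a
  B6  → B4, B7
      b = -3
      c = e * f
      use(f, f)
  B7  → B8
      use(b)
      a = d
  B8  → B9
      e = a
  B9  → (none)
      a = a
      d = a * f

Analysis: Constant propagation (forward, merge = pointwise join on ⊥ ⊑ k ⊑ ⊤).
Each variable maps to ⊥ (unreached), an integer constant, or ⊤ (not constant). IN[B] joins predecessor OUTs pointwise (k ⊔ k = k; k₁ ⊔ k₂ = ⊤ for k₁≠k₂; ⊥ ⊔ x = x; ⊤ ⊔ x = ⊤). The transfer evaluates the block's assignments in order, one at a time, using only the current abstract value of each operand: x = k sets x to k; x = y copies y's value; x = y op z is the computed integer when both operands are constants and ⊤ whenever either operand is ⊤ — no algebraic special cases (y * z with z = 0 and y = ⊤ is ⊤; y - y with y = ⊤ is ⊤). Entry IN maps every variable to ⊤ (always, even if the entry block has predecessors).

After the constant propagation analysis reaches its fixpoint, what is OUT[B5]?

Answer: {a: 6, b: ⊤, c: ⊤, d: ⊤, e: 5, f: -2}

Working:
Fixpoint table:
  B0:  IN=(all ⊤)  OUT={c:0; rest ⊤}
  B1:  IN={c:0; rest ⊤}  OUT={c:0; rest ⊤}
  B2:  IN={c:0; rest ⊤}  OUT={a:0, c:0; rest ⊤}
  B3:  IN={c:0; rest ⊤}  OUT={c:0, e:5; rest ⊤}
  B4:  IN={e:5; rest ⊤}  OUT={a:6, e:5; rest ⊤}
  B5:  IN={a:6, e:5; rest ⊤}  OUT={a:6, e:5, f:-2; rest ⊤}
  B6:  IN={a:6, e:5, f:-2; rest ⊤}  OUT={a:6, b:-3, c:-10, e:5, f:-2; rest ⊤}
  B7:  IN={a:6, b:-3, c:-10, e:5, f:-2; rest ⊤}  OUT={b:-3, c:-10, e:5, f:-2; rest ⊤}
  B8:  IN=(all ⊤)  OUT=(all ⊤)
  B9:  IN=(all ⊤)  OUT=(all ⊤)

Merge at B5: IN[B5] = OUT[B4] = {a: 6, b: ⊤, c: ⊤, d: ⊤, e: 5, f: ⊤}
Applying B5's transfer function to that IN value gives OUT[B5] (row B5 above).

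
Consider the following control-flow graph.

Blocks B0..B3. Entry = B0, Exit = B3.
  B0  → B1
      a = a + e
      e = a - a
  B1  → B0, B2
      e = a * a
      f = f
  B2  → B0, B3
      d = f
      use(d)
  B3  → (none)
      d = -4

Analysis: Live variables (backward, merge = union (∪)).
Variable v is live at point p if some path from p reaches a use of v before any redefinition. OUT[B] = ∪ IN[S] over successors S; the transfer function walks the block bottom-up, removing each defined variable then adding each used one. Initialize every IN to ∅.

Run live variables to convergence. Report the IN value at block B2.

Fixpoint table:
  B0:   IN={a, e, f}   OUT={a, f}
  B1:   IN={a, f}   OUT={a, e, f}
  B2:   IN={a, e, f}   OUT={a, e, f}
  B3:   IN={}   OUT={}

Merge at B2: OUT[B2] = IN[B0] ⊔ IN[B3] = {a, e, f}
Applying B2's transfer function to that OUT value gives IN[B2] (row B2 above).

Answer: {a, e, f}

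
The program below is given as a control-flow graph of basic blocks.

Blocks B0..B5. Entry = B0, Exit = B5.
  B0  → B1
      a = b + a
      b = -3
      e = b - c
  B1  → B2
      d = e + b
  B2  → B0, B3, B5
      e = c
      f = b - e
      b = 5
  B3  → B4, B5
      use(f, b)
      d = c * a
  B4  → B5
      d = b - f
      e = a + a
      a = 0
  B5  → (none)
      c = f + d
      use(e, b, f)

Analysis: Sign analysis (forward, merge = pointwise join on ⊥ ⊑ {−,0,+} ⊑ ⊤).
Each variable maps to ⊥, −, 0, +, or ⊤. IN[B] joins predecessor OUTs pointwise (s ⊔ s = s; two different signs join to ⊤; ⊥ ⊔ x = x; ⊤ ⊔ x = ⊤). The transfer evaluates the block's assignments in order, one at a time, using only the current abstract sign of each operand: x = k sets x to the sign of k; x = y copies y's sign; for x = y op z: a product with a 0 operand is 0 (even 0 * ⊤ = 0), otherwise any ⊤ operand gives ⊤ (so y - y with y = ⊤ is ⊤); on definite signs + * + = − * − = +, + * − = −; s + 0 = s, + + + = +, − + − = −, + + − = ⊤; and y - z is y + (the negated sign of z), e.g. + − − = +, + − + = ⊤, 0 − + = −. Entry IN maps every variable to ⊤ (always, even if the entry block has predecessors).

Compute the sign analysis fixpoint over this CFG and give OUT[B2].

Per-block solution:
  B0:   IN=(all ⊤)   OUT={b:-; rest ⊤}
  B1:   IN={b:-; rest ⊤}   OUT={b:-; rest ⊤}
  B2:   IN={b:-; rest ⊤}   OUT={b:+; rest ⊤}
  B3:   IN={b:+; rest ⊤}   OUT={b:+; rest ⊤}
  B4:   IN={b:+; rest ⊤}   OUT={a:0, b:+; rest ⊤}
  B5:   IN={b:+; rest ⊤}   OUT={b:+; rest ⊤}

Merge at B2: IN[B2] = OUT[B1] = {a: ⊤, b: -, c: ⊤, d: ⊤, e: ⊤, f: ⊤}
Applying B2's transfer function to that IN value gives OUT[B2] (row B2 above).

Answer: {a: ⊤, b: +, c: ⊤, d: ⊤, e: ⊤, f: ⊤}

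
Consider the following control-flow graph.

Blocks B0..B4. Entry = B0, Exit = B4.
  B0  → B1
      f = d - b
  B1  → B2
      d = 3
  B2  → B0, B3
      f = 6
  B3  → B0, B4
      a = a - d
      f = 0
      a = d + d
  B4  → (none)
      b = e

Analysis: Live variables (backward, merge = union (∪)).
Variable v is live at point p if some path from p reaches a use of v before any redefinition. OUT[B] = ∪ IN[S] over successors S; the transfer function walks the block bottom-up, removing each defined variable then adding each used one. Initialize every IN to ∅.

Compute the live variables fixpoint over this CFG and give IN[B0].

Answer: {a, b, d, e}

Working:
Per-block solution:
  B0: | IN={a, b, d, e} | OUT={a, b, e}
  B1: | IN={a, b, e} | OUT={a, b, d, e}
  B2: | IN={a, b, d, e} | OUT={a, b, d, e}
  B3: | IN={a, b, d, e} | OUT={a, b, d, e}
  B4: | IN={e} | OUT={}

Merge at B0: OUT[B0] = IN[B1] = {a, b, e}
Applying B0's transfer function to that OUT value gives IN[B0] (row B0 above).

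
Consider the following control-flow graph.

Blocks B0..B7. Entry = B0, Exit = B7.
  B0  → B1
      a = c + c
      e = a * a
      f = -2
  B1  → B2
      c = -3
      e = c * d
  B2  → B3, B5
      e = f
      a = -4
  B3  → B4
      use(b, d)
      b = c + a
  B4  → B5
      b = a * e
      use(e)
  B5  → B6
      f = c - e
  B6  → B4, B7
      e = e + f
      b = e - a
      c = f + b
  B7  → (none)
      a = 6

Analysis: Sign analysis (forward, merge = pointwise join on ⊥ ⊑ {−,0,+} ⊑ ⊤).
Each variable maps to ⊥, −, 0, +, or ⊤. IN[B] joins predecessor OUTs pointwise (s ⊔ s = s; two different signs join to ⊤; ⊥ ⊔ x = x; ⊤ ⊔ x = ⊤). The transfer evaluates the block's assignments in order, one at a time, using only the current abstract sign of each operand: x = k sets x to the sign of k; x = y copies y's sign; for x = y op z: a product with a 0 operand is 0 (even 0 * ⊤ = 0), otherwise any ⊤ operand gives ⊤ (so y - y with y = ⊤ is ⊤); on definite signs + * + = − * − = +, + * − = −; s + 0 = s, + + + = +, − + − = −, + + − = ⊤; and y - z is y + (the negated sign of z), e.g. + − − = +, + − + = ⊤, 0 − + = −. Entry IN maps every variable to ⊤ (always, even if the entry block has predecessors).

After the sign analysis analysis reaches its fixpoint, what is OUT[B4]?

Answer: {a: -, b: ⊤, c: ⊤, d: ⊤, e: ⊤, f: ⊤}

Trace:
Converged values:
  B0:   IN=(all ⊤)   OUT={f:-; rest ⊤}
  B1:   IN={f:-; rest ⊤}   OUT={c:-, f:-; rest ⊤}
  B2:   IN={c:-, f:-; rest ⊤}   OUT={a:-, c:-, e:-, f:-; rest ⊤}
  B3:   IN={a:-, c:-, e:-, f:-; rest ⊤}   OUT={a:-, b:-, c:-, e:-, f:-; rest ⊤}
  B4:   IN={a:-; rest ⊤}   OUT={a:-; rest ⊤}
  B5:   IN={a:-; rest ⊤}   OUT={a:-; rest ⊤}
  B6:   IN={a:-; rest ⊤}   OUT={a:-; rest ⊤}
  B7:   IN={a:-; rest ⊤}   OUT={a:+; rest ⊤}

Merge at B4: IN[B4] = OUT[B3] ⊔ OUT[B6] = {a: -, b: ⊤, c: ⊤, d: ⊤, e: ⊤, f: ⊤}
Applying B4's transfer function to that IN value gives OUT[B4] (row B4 above).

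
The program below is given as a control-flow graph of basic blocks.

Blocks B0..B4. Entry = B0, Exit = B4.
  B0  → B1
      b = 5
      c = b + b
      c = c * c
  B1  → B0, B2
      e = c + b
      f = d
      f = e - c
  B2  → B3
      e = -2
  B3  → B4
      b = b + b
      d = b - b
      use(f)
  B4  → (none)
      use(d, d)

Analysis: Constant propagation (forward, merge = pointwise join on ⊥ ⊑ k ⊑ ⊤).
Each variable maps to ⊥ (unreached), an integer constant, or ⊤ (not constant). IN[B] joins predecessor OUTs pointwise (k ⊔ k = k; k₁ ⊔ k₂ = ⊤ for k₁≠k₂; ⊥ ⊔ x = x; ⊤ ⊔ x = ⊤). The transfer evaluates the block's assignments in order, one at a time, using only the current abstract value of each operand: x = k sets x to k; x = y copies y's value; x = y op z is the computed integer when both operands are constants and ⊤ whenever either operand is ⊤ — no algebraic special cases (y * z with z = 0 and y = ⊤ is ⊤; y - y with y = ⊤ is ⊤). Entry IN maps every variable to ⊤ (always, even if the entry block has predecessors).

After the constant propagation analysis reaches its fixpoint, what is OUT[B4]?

Fixpoint table:
  B0:  IN=(all ⊤)  OUT={b:5, c:100; rest ⊤}
  B1:  IN={b:5, c:100; rest ⊤}  OUT={b:5, c:100, e:105, f:5; rest ⊤}
  B2:  IN={b:5, c:100, e:105, f:5; rest ⊤}  OUT={b:5, c:100, e:-2, f:5; rest ⊤}
  B3:  IN={b:5, c:100, e:-2, f:5; rest ⊤}  OUT={b:10, c:100, d:0, e:-2, f:5; rest ⊤}
  B4:  IN={b:10, c:100, d:0, e:-2, f:5; rest ⊤}  OUT={b:10, c:100, d:0, e:-2, f:5; rest ⊤}

Merge at B4: IN[B4] = OUT[B3] = {a: ⊤, b: 10, c: 100, d: 0, e: -2, f: 5}
Applying B4's transfer function to that IN value gives OUT[B4] (row B4 above).

Answer: {a: ⊤, b: 10, c: 100, d: 0, e: -2, f: 5}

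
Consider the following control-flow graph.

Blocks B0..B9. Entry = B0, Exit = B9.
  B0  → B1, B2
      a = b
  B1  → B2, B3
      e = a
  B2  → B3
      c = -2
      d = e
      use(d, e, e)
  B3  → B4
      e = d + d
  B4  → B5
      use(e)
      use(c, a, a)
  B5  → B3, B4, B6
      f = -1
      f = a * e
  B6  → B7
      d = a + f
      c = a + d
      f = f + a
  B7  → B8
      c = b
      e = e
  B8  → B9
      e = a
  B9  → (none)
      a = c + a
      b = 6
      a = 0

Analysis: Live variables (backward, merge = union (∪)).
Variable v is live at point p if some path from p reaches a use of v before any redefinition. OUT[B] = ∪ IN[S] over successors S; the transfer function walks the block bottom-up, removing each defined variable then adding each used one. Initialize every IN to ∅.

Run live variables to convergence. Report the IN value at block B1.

Per-block solution:
  B0:   IN={b, c, d, e}   OUT={a, b, c, d, e}
  B1:   IN={a, b, c, d}   OUT={a, b, c, d, e}
  B2:   IN={a, b, e}   OUT={a, b, c, d}
  B3:   IN={a, b, c, d}   OUT={a, b, c, d, e}
  B4:   IN={a, b, c, d, e}   OUT={a, b, c, d, e}
  B5:   IN={a, b, c, d, e}   OUT={a, b, c, d, e, f}
  B6:   IN={a, b, e, f}   OUT={a, b, e}
  B7:   IN={a, b, e}   OUT={a, c}
  B8:   IN={a, c}   OUT={a, c}
  B9:   IN={a, c}   OUT={}

Merge at B1: OUT[B1] = IN[B2] ⊔ IN[B3] = {a, b, c, d, e}
Applying B1's transfer function to that OUT value gives IN[B1] (row B1 above).

Answer: {a, b, c, d}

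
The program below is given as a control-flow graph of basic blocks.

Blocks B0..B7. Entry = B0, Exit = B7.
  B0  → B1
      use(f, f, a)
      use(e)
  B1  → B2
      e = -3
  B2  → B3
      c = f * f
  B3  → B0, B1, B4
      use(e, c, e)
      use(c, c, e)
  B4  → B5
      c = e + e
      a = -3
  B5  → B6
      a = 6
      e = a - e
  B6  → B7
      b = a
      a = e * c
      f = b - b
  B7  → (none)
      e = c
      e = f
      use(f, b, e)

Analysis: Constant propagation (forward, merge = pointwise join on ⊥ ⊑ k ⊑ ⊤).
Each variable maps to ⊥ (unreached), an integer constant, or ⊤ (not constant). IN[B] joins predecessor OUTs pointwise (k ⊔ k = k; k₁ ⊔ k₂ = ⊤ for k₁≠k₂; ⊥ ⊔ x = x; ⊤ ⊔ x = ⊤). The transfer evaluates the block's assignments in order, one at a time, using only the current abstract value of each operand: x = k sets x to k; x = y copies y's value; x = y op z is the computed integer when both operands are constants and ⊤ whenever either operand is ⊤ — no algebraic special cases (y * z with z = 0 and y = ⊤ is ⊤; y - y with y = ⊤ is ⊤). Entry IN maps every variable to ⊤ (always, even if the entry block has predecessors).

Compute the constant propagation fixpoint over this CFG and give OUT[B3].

Fixpoint table:
  B0: | IN=(all ⊤) | OUT=(all ⊤)
  B1: | IN=(all ⊤) | OUT={e:-3; rest ⊤}
  B2: | IN={e:-3; rest ⊤} | OUT={e:-3; rest ⊤}
  B3: | IN={e:-3; rest ⊤} | OUT={e:-3; rest ⊤}
  B4: | IN={e:-3; rest ⊤} | OUT={a:-3, c:-6, e:-3; rest ⊤}
  B5: | IN={a:-3, c:-6, e:-3; rest ⊤} | OUT={a:6, c:-6, e:9; rest ⊤}
  B6: | IN={a:6, c:-6, e:9; rest ⊤} | OUT={a:-54, b:6, c:-6, e:9, f:0; rest ⊤}
  B7: | IN={a:-54, b:6, c:-6, e:9, f:0; rest ⊤} | OUT={a:-54, b:6, c:-6, e:0, f:0; rest ⊤}

Merge at B3: IN[B3] = OUT[B2] = {a: ⊤, b: ⊤, c: ⊤, d: ⊤, e: -3, f: ⊤}
Applying B3's transfer function to that IN value gives OUT[B3] (row B3 above).

Answer: {a: ⊤, b: ⊤, c: ⊤, d: ⊤, e: -3, f: ⊤}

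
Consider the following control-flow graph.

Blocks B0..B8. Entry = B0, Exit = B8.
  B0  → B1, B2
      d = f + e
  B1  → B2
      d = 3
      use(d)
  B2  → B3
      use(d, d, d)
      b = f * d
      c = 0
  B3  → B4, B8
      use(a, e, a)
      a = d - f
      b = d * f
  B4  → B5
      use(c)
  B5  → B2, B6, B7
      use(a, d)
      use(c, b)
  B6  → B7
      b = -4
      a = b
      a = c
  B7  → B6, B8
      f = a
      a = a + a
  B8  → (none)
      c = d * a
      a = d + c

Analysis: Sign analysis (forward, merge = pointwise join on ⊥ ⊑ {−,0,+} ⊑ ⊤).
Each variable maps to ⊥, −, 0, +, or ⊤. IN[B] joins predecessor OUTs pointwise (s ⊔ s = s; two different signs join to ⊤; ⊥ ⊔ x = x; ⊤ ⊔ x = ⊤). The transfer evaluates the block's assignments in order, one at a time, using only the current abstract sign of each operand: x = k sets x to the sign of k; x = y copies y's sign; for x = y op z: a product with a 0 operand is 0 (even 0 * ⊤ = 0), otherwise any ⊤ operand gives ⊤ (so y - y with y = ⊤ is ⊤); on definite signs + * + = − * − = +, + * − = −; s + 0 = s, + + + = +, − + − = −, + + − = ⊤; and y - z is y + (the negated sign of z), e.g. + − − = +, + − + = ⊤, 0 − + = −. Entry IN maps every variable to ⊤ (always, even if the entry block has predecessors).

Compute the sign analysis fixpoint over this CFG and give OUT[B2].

Per-block solution:
  B0: | IN=(all ⊤) | OUT=(all ⊤)
  B1: | IN=(all ⊤) | OUT={d:+; rest ⊤}
  B2: | IN=(all ⊤) | OUT={c:0; rest ⊤}
  B3: | IN={c:0; rest ⊤} | OUT={c:0; rest ⊤}
  B4: | IN={c:0; rest ⊤} | OUT={c:0; rest ⊤}
  B5: | IN={c:0; rest ⊤} | OUT={c:0; rest ⊤}
  B6: | IN={c:0; rest ⊤} | OUT={a:0, b:-, c:0; rest ⊤}
  B7: | IN={c:0; rest ⊤} | OUT={c:0; rest ⊤}
  B8: | IN={c:0; rest ⊤} | OUT=(all ⊤)

Merge at B2: IN[B2] = OUT[B0] ⊔ OUT[B1] ⊔ OUT[B5] = {a: ⊤, b: ⊤, c: ⊤, d: ⊤, e: ⊤, f: ⊤}
Applying B2's transfer function to that IN value gives OUT[B2] (row B2 above).

Answer: {a: ⊤, b: ⊤, c: 0, d: ⊤, e: ⊤, f: ⊤}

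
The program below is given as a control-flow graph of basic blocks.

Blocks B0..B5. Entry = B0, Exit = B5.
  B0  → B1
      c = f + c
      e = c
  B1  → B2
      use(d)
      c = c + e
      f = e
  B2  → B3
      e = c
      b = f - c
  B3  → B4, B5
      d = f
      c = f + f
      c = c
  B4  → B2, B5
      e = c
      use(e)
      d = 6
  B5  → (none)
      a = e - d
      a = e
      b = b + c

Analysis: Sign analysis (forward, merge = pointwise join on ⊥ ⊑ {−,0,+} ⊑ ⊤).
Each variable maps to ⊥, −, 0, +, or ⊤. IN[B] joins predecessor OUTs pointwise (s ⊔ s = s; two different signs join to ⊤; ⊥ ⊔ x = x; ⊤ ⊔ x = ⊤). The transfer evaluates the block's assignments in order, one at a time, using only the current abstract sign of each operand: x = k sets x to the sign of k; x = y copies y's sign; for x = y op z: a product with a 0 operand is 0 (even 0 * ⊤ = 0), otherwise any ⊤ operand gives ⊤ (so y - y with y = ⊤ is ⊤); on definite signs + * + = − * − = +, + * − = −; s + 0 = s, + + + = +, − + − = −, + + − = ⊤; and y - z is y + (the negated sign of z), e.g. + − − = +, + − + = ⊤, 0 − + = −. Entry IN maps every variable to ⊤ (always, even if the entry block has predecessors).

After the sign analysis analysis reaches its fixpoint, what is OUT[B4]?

Fixpoint table:
  B0:   IN=(all ⊤)   OUT=(all ⊤)
  B1:   IN=(all ⊤)   OUT=(all ⊤)
  B2:   IN=(all ⊤)   OUT=(all ⊤)
  B3:   IN=(all ⊤)   OUT=(all ⊤)
  B4:   IN=(all ⊤)   OUT={d:+; rest ⊤}
  B5:   IN=(all ⊤)   OUT=(all ⊤)

Merge at B4: IN[B4] = OUT[B3] = {a: ⊤, b: ⊤, c: ⊤, d: ⊤, e: ⊤, f: ⊤}
Applying B4's transfer function to that IN value gives OUT[B4] (row B4 above).

Answer: {a: ⊤, b: ⊤, c: ⊤, d: +, e: ⊤, f: ⊤}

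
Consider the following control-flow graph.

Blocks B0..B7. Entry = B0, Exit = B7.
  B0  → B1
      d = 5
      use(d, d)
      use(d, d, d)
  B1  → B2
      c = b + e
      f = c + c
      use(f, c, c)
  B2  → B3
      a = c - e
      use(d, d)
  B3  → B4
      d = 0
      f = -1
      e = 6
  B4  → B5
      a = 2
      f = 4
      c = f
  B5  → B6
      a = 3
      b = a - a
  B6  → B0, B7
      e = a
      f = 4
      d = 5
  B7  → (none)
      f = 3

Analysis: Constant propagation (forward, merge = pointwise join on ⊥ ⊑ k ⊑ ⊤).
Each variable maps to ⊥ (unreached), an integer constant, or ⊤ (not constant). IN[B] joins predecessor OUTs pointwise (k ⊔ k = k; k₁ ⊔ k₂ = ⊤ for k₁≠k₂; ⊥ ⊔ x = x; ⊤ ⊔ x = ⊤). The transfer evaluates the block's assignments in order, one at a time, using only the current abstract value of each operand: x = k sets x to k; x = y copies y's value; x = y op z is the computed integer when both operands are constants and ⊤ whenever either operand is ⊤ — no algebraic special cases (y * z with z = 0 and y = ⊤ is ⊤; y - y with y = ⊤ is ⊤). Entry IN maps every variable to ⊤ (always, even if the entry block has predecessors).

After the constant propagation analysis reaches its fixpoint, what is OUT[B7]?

Answer: {a: 3, b: 0, c: 4, d: 5, e: 3, f: 3}

Derivation:
Converged values:
  B0: | IN=(all ⊤) | OUT={d:5; rest ⊤}
  B1: | IN={d:5; rest ⊤} | OUT={d:5; rest ⊤}
  B2: | IN={d:5; rest ⊤} | OUT={d:5; rest ⊤}
  B3: | IN={d:5; rest ⊤} | OUT={d:0, e:6, f:-1; rest ⊤}
  B4: | IN={d:0, e:6, f:-1; rest ⊤} | OUT={a:2, c:4, d:0, e:6, f:4; rest ⊤}
  B5: | IN={a:2, c:4, d:0, e:6, f:4; rest ⊤} | OUT={a:3, b:0, c:4, d:0, e:6, f:4; rest ⊤}
  B6: | IN={a:3, b:0, c:4, d:0, e:6, f:4; rest ⊤} | OUT={a:3, b:0, c:4, d:5, e:3, f:4; rest ⊤}
  B7: | IN={a:3, b:0, c:4, d:5, e:3, f:4; rest ⊤} | OUT={a:3, b:0, c:4, d:5, e:3, f:3; rest ⊤}

Merge at B7: IN[B7] = OUT[B6] = {a: 3, b: 0, c: 4, d: 5, e: 3, f: 4}
Applying B7's transfer function to that IN value gives OUT[B7] (row B7 above).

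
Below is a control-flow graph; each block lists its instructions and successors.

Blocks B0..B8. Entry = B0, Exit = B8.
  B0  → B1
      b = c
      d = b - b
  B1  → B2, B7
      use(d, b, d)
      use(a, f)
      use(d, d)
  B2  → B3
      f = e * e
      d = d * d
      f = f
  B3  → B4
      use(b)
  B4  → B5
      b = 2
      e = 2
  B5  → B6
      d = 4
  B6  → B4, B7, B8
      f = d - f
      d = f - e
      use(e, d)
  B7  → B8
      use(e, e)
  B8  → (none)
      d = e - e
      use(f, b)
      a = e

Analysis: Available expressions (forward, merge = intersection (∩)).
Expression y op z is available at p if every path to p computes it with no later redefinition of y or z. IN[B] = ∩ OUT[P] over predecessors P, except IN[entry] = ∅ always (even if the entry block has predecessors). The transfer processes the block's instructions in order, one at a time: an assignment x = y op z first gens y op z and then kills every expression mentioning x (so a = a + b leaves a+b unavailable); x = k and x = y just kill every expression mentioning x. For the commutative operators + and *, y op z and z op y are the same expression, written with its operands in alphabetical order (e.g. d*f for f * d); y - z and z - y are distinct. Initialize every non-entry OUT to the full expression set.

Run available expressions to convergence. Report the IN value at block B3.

Answer: {b-b, e*e}

Derivation:
Fixpoint table:
  B0:  IN={}  OUT={b-b}
  B1:  IN={b-b}  OUT={b-b}
  B2:  IN={b-b}  OUT={b-b, e*e}
  B3:  IN={b-b, e*e}  OUT={b-b, e*e}
  B4:  IN={}  OUT={}
  B5:  IN={}  OUT={}
  B6:  IN={}  OUT={f-e}
  B7:  IN={}  OUT={}
  B8:  IN={}  OUT={e-e}

Merge at B3: IN[B3] = OUT[B2] = {b-b, e*e}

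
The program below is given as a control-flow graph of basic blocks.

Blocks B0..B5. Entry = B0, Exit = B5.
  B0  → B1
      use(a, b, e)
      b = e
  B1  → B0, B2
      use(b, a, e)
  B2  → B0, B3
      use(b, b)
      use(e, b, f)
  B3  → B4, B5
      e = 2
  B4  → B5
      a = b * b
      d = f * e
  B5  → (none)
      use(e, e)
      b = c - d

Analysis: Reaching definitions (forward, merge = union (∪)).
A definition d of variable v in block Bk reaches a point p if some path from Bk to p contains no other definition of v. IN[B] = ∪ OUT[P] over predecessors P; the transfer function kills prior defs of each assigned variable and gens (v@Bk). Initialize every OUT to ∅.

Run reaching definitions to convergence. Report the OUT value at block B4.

Converged values:
  B0:  IN={b@B0}  OUT={b@B0}
  B1:  IN={b@B0}  OUT={b@B0}
  B2:  IN={b@B0}  OUT={b@B0}
  B3:  IN={b@B0}  OUT={b@B0, e@B3}
  B4:  IN={b@B0, e@B3}  OUT={a@B4, b@B0, d@B4, e@B3}
  B5:  IN={a@B4, b@B0, d@B4, e@B3}  OUT={a@B4, b@B5, d@B4, e@B3}

Merge at B4: IN[B4] = OUT[B3] = {b@B0, e@B3}
Applying B4's transfer function to that IN value gives OUT[B4] (row B4 above).

Answer: {a@B4, b@B0, d@B4, e@B3}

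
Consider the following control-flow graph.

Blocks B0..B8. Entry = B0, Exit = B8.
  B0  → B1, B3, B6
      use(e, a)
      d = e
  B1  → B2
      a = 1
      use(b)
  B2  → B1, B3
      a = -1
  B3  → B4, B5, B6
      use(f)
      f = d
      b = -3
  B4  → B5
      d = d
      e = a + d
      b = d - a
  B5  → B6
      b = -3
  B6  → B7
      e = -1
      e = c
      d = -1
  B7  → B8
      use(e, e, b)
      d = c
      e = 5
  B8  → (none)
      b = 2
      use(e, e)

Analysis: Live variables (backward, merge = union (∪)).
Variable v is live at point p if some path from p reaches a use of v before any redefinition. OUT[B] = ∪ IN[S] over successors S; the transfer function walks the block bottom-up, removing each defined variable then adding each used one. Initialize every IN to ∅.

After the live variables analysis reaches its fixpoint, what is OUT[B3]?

Answer: {a, b, c, d}

Derivation:
Converged values:
  B0:   IN={a, b, c, e, f}   OUT={a, b, c, d, f}
  B1:   IN={b, c, d, f}   OUT={b, c, d, f}
  B2:   IN={b, c, d, f}   OUT={a, b, c, d, f}
  B3:   IN={a, c, d, f}   OUT={a, b, c, d}
  B4:   IN={a, c, d}   OUT={c}
  B5:   IN={c}   OUT={b, c}
  B6:   IN={b, c}   OUT={b, c, e}
  B7:   IN={b, c, e}   OUT={e}
  B8:   IN={e}   OUT={}

Merge at B3: OUT[B3] = IN[B4] ⊔ IN[B5] ⊔ IN[B6] = {a, b, c, d}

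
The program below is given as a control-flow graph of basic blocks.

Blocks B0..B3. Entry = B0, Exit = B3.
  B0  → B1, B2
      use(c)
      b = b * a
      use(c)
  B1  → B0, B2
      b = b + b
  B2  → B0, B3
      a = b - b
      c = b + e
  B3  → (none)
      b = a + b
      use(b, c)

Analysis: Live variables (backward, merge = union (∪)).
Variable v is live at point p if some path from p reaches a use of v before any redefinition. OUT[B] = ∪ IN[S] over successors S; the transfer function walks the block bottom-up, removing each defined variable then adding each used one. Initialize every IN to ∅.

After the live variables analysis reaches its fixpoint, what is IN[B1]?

Answer: {a, b, c, e}

Derivation:
Per-block solution:
  B0:   IN={a, b, c, e}   OUT={a, b, c, e}
  B1:   IN={a, b, c, e}   OUT={a, b, c, e}
  B2:   IN={b, e}   OUT={a, b, c, e}
  B3:   IN={a, b, c}   OUT={}

Merge at B1: OUT[B1] = IN[B0] ⊔ IN[B2] = {a, b, c, e}
Applying B1's transfer function to that OUT value gives IN[B1] (row B1 above).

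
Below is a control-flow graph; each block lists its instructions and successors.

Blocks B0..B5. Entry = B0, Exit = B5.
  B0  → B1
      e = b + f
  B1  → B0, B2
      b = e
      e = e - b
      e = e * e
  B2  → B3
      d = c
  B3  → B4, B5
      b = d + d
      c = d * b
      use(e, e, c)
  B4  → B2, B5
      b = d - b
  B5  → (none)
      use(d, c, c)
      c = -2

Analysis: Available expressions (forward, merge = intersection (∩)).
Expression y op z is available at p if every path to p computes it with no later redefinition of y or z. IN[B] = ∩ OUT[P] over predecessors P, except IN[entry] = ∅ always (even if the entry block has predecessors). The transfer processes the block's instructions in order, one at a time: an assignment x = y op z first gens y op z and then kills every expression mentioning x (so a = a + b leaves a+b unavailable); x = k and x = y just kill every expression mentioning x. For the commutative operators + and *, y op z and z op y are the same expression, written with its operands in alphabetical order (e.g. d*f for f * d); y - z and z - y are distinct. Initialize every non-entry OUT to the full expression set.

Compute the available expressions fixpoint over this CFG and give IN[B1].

Per-block solution:
  B0: | IN={} | OUT={b+f}
  B1: | IN={b+f} | OUT={}
  B2: | IN={} | OUT={}
  B3: | IN={} | OUT={b*d, d+d}
  B4: | IN={b*d, d+d} | OUT={d+d}
  B5: | IN={d+d} | OUT={d+d}

Merge at B1: IN[B1] = OUT[B0] = {b+f}

Answer: {b+f}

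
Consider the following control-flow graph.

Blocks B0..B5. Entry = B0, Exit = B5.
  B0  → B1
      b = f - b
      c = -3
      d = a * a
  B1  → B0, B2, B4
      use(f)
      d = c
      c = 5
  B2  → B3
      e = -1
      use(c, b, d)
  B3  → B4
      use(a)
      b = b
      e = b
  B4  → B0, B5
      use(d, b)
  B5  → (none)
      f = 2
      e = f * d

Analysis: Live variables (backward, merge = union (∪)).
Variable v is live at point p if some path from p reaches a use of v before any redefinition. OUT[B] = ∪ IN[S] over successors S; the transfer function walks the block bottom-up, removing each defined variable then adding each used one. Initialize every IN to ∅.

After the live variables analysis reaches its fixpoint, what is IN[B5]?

Answer: {d}

Trace:
Per-block solution:
  B0:   IN={a, b, f}   OUT={a, b, c, f}
  B1:   IN={a, b, c, f}   OUT={a, b, c, d, f}
  B2:   IN={a, b, c, d, f}   OUT={a, b, d, f}
  B3:   IN={a, b, d, f}   OUT={a, b, d, f}
  B4:   IN={a, b, d, f}   OUT={a, b, d, f}
  B5:   IN={d}   OUT={}

B5 is the boundary node: OUT[B5] = {}
Applying B5's transfer function to that OUT value gives IN[B5] (row B5 above).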